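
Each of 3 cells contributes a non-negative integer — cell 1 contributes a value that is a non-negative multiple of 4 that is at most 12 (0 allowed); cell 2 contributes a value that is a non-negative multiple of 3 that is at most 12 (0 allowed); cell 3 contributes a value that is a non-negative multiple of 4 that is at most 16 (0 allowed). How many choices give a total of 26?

3

The generating function for the choices is (1 + t^4 + t^8 + t^12)·(1 + t^3 + t^6 + t^9 + t^12)·(1 + t^4 + t^8 + t^12 + t^16); the count is [t^26].
(1 + t^4 + t^8 + t^12) has coefficients 1,0,0,0,1,0,0,0,1,0,0,0,1 for degrees 0…12.
(1 + t^3 + t^6 + t^9 + t^12) has coefficients 1,0,0,1,0,0,1,0,0,1,0,0,1,0,0,0,0,0,0,0,0,0,0,0,0,0,0 for degrees 0…26.
Finally multiplying by (1 + t^4 + t^8 + t^12 + t^16), the product of all factors after the first has coefficients 1,0,0,1,1,0,1,1,1,1,1,1,2,1,1,1,2,1,1,1,1,1,1,0,1,1,0 for degrees 0…26.
[t^26] = 1·0 + 1·1 + 1·1 + 1·1 = 3.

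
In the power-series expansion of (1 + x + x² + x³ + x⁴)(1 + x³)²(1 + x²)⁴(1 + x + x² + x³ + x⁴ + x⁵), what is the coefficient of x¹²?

(1 + x + x² + x³ + x⁴) has coefficients 1,1,1,1,1 for degrees 0…4.
(1 + x³)² has coefficients 1,0,0,2,0,0,1,0,0,0,0,0,0 for degrees 0…12.
Multiplying by (1 + x²)⁴ gives running coefficients 1,0,4,2,6,8,5,12,5,8,6,2,4 for degrees 0…12.
Finally multiplying by (1 + x + x² + x³ + x⁴ + x⁵), the product of all factors after the first has coefficients 1,1,5,7,13,21,25,37,38,44,44,38,37 for degrees 0…12.
[x¹²] = 1·37 + 1·38 + 1·44 + 1·44 + 1·38 = 201.

201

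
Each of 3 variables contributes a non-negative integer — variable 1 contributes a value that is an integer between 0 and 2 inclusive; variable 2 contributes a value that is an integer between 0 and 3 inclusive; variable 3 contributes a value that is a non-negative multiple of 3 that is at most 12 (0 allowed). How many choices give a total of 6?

The generating function for the choices is (1 + y + y^2)·(1 + y + y^2 + y^3)·(1 + y^3 + y^6 + y^9 + y^12); the count is [y^6].
(1 + y + y^2) has coefficients 1,1,1 for degrees 0…2.
(1 + y + y^2 + y^3) has coefficients 1,1,1,1,0,0,0 for degrees 0…6.
Finally multiplying by (1 + y^3 + y^6 + y^9 + y^12), the product of all factors after the first has coefficients 1,1,1,2,1,1,2 for degrees 0…6.
[y^6] = 1·2 + 1·1 + 1·1 = 4.

4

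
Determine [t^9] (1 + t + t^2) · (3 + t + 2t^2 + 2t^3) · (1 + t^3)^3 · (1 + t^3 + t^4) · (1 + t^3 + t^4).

(1 + t + t^2) has coefficients 1,1,1 for degrees 0…2.
(3 + t + 2t^2 + 2t^3) has coefficients 3,1,2,2,0,0,0,0,0,0 for degrees 0…9.
Multiplying by (1 + t^3)^3 gives running coefficients 3,1,2,11,3,6,15,3,6,9 for degrees 0…9.
Multiplying by (1 + t^3 + t^4) gives running coefficients 3,1,2,14,7,9,28,17,15,30 for degrees 0…9.
Finally multiplying by (1 + t^3 + t^4), the product of all factors after the first has coefficients 3,1,2,17,11,12,44,38,31,67 for degrees 0…9.
[t^9] = 1·67 + 1·31 + 1·38 = 136.

136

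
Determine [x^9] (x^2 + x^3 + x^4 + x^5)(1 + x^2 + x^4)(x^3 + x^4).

(x^2 + x^3 + x^4 + x^5) has coefficients 0,0,1,1,1,1 for degrees 0…5.
(1 + x^2 + x^4) has coefficients 1,0,1,0,1,0,0,0,0,0 for degrees 0…9.
Finally multiplying by (x^3 + x^4), the product of all factors after the first has coefficients 0,0,0,1,1,1,1,1,1,0 for degrees 0…9.
[x^9] = 1·1 + 1·1 + 1·1 + 1·1 = 4.

4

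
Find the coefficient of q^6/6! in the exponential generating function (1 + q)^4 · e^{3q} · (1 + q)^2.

The EGF product rule gives c_6 = Σ_{k_1+k_2+k_3=6} C(6; k_1,k_2,k_3) · ∏ g_i(k_i), where (1+q)^4 gives the falling factorial (4)_k; e^{3q} gives (3)^k; (1+q)^2 gives the falling factorial (2)_k.
g_1(k) for k = 0…6: 1, 4, 12, 24, 24, 0, 0.
g_2(k) for k = 0…6: 1, 3, 9, 27, 81, 243, 729.
g_3(k) for k = 0…6: 1, 2, 2, 0, 0, 0, 0.
First combine the last two factors: h(k) = Σ_j C(k,j)·g_2(j)·g_3(k−j) for k = 0…6: 1, 5, 23, 99, 405, 1593, 6075.
c_6 = Σ_k C(6,k)·g_1(k)·h(6−k) = 1·1·6075 + 6·4·1593 + 15·12·405 + 20·24·99 + 15·24·23 = 6075 + 38232 + 72900 + 47520 + 8280 = 173007.

173007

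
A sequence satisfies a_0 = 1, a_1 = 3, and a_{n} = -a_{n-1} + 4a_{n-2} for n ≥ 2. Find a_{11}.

11051

The ordinary generating function has denominator 1 + x - 4x^2.
Iterating the recurrence: a_0,…,a_{11} = 1, 3, 1, 11, -7, 51, -79, 283, -599, 1731, -4127, 11051.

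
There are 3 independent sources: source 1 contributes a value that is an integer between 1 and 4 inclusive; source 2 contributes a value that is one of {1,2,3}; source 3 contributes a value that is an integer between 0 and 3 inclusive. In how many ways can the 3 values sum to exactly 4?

The generating function for the choices is (q + q^2 + q^3 + q^4)·(q + q^2 + q^3)·(1 + q + q^2 + q^3); the count is [q^4].
(q + q^2 + q^3 + q^4) has coefficients 0,1,1,1,1 for degrees 0…4.
(q + q^2 + q^3) has coefficients 0,1,1,1,0 for degrees 0…4.
Finally multiplying by (1 + q + q^2 + q^3), the product of all factors after the first has coefficients 0,1,2,3,3 for degrees 0…4.
[q^4] = 1·3 + 1·2 + 1·1 + 1·0 = 6.

6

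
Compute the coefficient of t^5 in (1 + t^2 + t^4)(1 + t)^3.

(1 + t^2 + t^4) has coefficients 1,0,1,0,1 for degrees 0…4.
(1 + t)^3 has coefficients 1,3,3,1,0,0 for degrees 0…5.
[t^5] = 1·0 + 1·1 + 1·3 = 4.

4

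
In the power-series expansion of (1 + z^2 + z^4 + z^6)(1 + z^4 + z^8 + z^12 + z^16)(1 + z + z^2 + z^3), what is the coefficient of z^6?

(1 + z^2 + z^4 + z^6) has coefficients 1,0,1,0,1,0,1 for degrees 0…6.
(1 + z^4 + z^8 + z^12 + z^16) has coefficients 1,0,0,0,1,0,0 for degrees 0…6.
Finally multiplying by (1 + z + z^2 + z^3), the product of all factors after the first has coefficients 1,1,1,1,1,1,1 for degrees 0…6.
[z^6] = 1·1 + 1·1 + 1·1 + 1·1 = 4.

4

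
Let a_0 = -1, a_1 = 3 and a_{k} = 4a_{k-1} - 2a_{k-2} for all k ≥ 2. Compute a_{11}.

931616

The ordinary generating function has denominator 1 - 4t + 2t^2.
Iterating the recurrence: a_0,…,a_{11} = -1, 3, 14, 50, 172, 588, 2008, 6856, 23408, 79920, 272864, 931616.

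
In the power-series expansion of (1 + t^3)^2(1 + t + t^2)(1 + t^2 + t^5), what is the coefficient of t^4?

3

(1 + t^3)^2 has coefficients 1,0,0,2,0 for degrees 0…4.
(1 + t + t^2) has coefficients 1,1,1,0,0 for degrees 0…4.
Finally multiplying by (1 + t^2 + t^5), the product of all factors after the first has coefficients 1,1,2,1,1 for degrees 0…4.
[t^4] = 1·1 + 2·1 = 3.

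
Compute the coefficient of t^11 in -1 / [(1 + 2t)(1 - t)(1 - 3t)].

-158886

The denominator gives the recurrence a_n = 2a_(n−1) + 5a_(n−2) − 6a_(n−3) for n ≥ 3; the numerator fixes a_0 = -1, a_1 = -2, a_2 = -9.
Iterating: -1, -2, -9, -22, -77, -210, -673, -1934, -5973, -17578, -53417, -158886, so a_11 = -158886.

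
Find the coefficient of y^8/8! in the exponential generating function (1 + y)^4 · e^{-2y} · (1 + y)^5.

63616

The EGF product rule gives c_8 = Σ_{k_1+k_2+k_3=8} C(8; k_1,k_2,k_3) · ∏ g_i(k_i), where (1+y)^4 gives the falling factorial (4)_k; e^{-2y} gives (-2)^k; (1+y)^5 gives the falling factorial (5)_k.
g_1(k) for k = 0…8: 1, 4, 12, 24, 24, 0, 0, 0, 0.
g_2(k) for k = 0…8: 1, -2, 4, -8, 16, -32, 64, -128, 256.
g_3(k) for k = 0…8: 1, 5, 20, 60, 120, 120, 0, 0, 0.
First combine the last two factors: h(k) = Σ_j C(k,j)·g_2(j)·g_3(k−j) for k = 0…8: 1, 3, 4, -8, -24, 88, 64, -1248, 4096.
c_8 = Σ_k C(8,k)·g_1(k)·h(8−k) = 1·1·4096 + 8·4·(-1248) + 28·12·64 + 56·24·88 + 70·24·(-24) = 4096 − 39936 + 21504 + 118272 − 40320 = 63616.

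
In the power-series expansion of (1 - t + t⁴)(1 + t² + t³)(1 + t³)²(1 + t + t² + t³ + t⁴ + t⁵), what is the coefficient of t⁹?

(1 - t + t⁴) has coefficients 1,-1,0,0,1 for degrees 0…4.
(1 + t² + t³) has coefficients 1,0,1,1,0,0,0,0,0,0 for degrees 0…9.
Multiplying by (1 + t³)² gives running coefficients 1,0,1,3,0,2,3,0,1,1 for degrees 0…9.
Finally multiplying by (1 + t + t² + t³ + t⁴ + t⁵), the product of all factors after the first has coefficients 1,1,2,5,5,7,9,9,9,7 for degrees 0…9.
[t⁹] = 1·7 − 1·9 + 1·7 = 5.

5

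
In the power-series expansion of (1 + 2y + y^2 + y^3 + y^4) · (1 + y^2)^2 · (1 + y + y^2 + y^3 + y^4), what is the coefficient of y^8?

(1 + 2y + y^2 + y^3 + y^4) has coefficients 1,2,1,1,1 for degrees 0…4.
(1 + y^2)^2 has coefficients 1,0,2,0,1,0,0,0,0 for degrees 0…8.
Finally multiplying by (1 + y + y^2 + y^3 + y^4), the product of all factors after the first has coefficients 1,1,3,3,4,3,3,1,1 for degrees 0…8.
[y^8] = 1·1 + 2·1 + 1·3 + 1·3 + 1·4 = 13.

13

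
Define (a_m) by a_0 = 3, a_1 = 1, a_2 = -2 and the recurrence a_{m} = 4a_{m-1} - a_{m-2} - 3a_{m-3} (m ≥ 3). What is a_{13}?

The ordinary generating function has denominator 1 - 4z + z^2 + 3z^3.
Iterating the recurrence: a_0,…,a_{13} = 3, 1, -2, -18, -73, -268, -945, -3293, -11423, -39564, -136954, -473983, -1640286, -5676299.

-5676299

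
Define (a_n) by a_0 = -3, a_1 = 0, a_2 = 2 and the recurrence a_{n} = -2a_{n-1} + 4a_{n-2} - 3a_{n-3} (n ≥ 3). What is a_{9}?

The ordinary generating function has denominator 1 + 2x - 4x^2 + 3x^3.
Iterating the recurrence: a_0,…,a_{9} = -3, 0, 2, 5, -2, 18, -59, 196, -682, 2325.

2325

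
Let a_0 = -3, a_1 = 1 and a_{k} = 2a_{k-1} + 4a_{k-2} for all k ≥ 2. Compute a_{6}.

-704

The ordinary generating function has denominator 1 - 2q - 4q^2.
Iterating the recurrence: a_0,…,a_{6} = -3, 1, -10, -16, -72, -208, -704.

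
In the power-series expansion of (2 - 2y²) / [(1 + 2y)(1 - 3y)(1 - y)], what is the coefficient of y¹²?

The denominator gives the recurrence a_n = 2a_(n−1) + 5a_(n−2) − 6a_(n−3) for n ≥ 3; the numerator fixes a_0 = 2, a_1 = 4, a_2 = 16.
Iterating: 2, 4, 16, 40, 136, 376, 1192, 3448, 10600, 31288, 94888, 282616, 851944, so a_12 = 851944.

851944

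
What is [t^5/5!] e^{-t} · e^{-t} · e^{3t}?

The EGF product rule gives c_5 = Σ_{k_1+k_2+k_3=5} C(5; k_1,k_2,k_3) · ∏ g_i(k_i), where e^{-t} gives (-1)^k; e^{-t} gives (-1)^k; e^{3t} gives (3)^k.
g_1(k) for k = 0…5: 1, -1, 1, -1, 1, -1.
g_2(k) for k = 0…5: 1, -1, 1, -1, 1, -1.
g_3(k) for k = 0…5: 1, 3, 9, 27, 81, 243.
First combine the last two factors: h(k) = Σ_j C(k,j)·g_2(j)·g_3(k−j) for k = 0…5: 1, 2, 4, 8, 16, 32.
c_5 = Σ_k C(5,k)·g_1(k)·h(5−k) = 1·1·32 + 5·(-1)·16 + 10·1·8 + 10·(-1)·4 + 5·1·2 + 1·(-1)·1 = 32 − 80 + 80 − 40 + 10 − 1 = 1.

1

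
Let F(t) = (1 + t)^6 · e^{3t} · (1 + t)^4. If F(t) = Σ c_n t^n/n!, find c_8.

140548041

The EGF product rule gives c_8 = Σ_{k_1+k_2+k_3=8} C(8; k_1,k_2,k_3) · ∏ g_i(k_i), where (1+t)^6 gives the falling factorial (6)_k; e^{3t} gives (3)^k; (1+t)^4 gives the falling factorial (4)_k.
g_1(k) for k = 0…8: 1, 6, 30, 120, 360, 720, 720, 0, 0.
g_2(k) for k = 0…8: 1, 3, 9, 27, 81, 243, 729, 2187, 6561.
g_3(k) for k = 0…8: 1, 4, 12, 24, 24, 0, 0, 0, 0.
First combine the last two factors: h(k) = Σ_j C(k,j)·g_2(j)·g_3(k−j) for k = 0…8: 1, 7, 45, 267, 1473, 7623, 37341, 174555, 784161.
c_8 = Σ_k C(8,k)·g_1(k)·h(8−k) = 1·1·784161 + 8·6·174555 + 28·30·37341 + 56·120·7623 + 70·360·1473 + 56·720·267 + 28·720·45 = 784161 + 8378640 + 31366440 + 51226560 + 37119600 + 10765440 + 907200 = 140548041.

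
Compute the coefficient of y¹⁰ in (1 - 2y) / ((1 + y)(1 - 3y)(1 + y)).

11080

The denominator gives the recurrence a_n = a_(n−1) + 5a_(n−2) + 3a_(n−3) for n ≥ 3; the numerator fixes a_0 = 1, a_1 = -1, a_2 = 4.
Iterating: 1, -1, 4, 2, 19, 41, 142, 404, 1237, 3683, 11080, so a_10 = 11080.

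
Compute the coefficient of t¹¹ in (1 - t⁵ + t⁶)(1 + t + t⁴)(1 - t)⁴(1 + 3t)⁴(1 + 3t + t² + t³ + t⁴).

-613

(1 - t⁵ + t⁶) has coefficients 1,0,0,0,0,-1,1 for degrees 0…6.
(1 + t + t⁴) has coefficients 1,1,0,0,1,0,0,0,0,0,0,0 for degrees 0…11.
Multiplying by (1 - t)⁴ gives running coefficients 1,-3,2,2,-2,-3,6,-4,1,0,0,0 for degrees 0…11.
Multiplying by (1 + 3t)⁴ gives running coefficients 1,9,20,-28,-113,54,240,-148,-209,201,108,-216 for degrees 0…11.
Finally multiplying by (1 + 3t + t² + t³ + t⁴), the product of all factors after the first has coefficients 1,12,48,42,-167,-284,281,485,-472,-280,594,-48 for degrees 0…11.
[t¹¹] = 1·(-48) − 1·281 + 1·(-284) = -613.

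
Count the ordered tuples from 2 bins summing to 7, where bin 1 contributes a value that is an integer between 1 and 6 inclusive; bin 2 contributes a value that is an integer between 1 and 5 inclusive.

5

The generating function for the choices is (q + q^2 + q^3 + q^4 + q^5 + q^6)·(q + q^2 + q^3 + q^4 + q^5); the count is [q^7].
(q + q^2 + q^3 + q^4 + q^5 + q^6) has coefficients 0,1,1,1,1,1,1 for degrees 0…6.
(q + q^2 + q^3 + q^4 + q^5) has coefficients 0,1,1,1,1,1,0,0 for degrees 0…7.
[q^7] = 1·0 + 1·1 + 1·1 + 1·1 + 1·1 + 1·1 = 5.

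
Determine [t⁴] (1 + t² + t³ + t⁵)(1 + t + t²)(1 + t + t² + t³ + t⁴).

8

(1 + t² + t³ + t⁵) has coefficients 1,0,1,1,0 for degrees 0…4.
(1 + t + t²) has coefficients 1,1,1,0,0 for degrees 0…4.
Finally multiplying by (1 + t + t² + t³ + t⁴), the product of all factors after the first has coefficients 1,2,3,3,3 for degrees 0…4.
[t⁴] = 1·3 + 1·3 + 1·2 = 8.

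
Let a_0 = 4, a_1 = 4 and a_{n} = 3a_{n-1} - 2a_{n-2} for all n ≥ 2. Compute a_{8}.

4

The ordinary generating function has denominator 1 - 3z + 2z^2.
Iterating the recurrence: a_0,…,a_{8} = 4, 4, 4, 4, 4, 4, 4, 4, 4.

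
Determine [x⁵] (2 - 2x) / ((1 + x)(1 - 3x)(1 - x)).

364

Partial fractions give a closed form: a_n = (1/2)·(-1)^n + (3/2)·3^n.
At n = 5: a_5 = 364.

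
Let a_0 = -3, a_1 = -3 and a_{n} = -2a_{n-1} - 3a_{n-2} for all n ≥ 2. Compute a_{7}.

The ordinary generating function has denominator 1 + 2x + 3x^2.
Iterating the recurrence: a_0,…,a_{7} = -3, -3, 15, -21, -3, 69, -129, 51.

51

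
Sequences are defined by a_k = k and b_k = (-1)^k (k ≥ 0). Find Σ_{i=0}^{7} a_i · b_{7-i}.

4

The convolution is the x^7 coefficient of A(x)B(x).
Σ = 0·(-1) + 1·1 + 2·(-1) + 3·1 + 4·(-1) + 5·1 + 6·(-1) + 7·1 = 4.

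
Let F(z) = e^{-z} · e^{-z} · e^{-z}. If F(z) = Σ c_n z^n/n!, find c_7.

-2187

The EGF product rule gives c_7 = Σ_{k_1+k_2+k_3=7} C(7; k_1,k_2,k_3) · ∏ g_i(k_i), where e^{-z} gives (-1)^k; e^{-z} gives (-1)^k; e^{-z} gives (-1)^k.
g_1(k) for k = 0…7: 1, -1, 1, -1, 1, -1, 1, -1.
g_2(k) for k = 0…7: 1, -1, 1, -1, 1, -1, 1, -1.
g_3(k) for k = 0…7: 1, -1, 1, -1, 1, -1, 1, -1.
First combine the last two factors: h(k) = Σ_j C(k,j)·g_2(j)·g_3(k−j) for k = 0…7: 1, -2, 4, -8, 16, -32, 64, -128.
c_7 = Σ_k C(7,k)·g_1(k)·h(7−k) = 1·1·(-128) + 7·(-1)·64 + 21·1·(-32) + 35·(-1)·16 + 35·1·(-8) + 21·(-1)·4 + 7·1·(-2) + 1·(-1)·1 = −128 − 448 − 672 − 560 − 280 − 84 − 14 − 1 = -2187.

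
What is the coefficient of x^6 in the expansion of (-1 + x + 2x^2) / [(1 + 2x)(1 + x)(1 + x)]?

-253

The denominator gives the recurrence a_n = −4a_(n−1) − 5a_(n−2) − 2a_(n−3) for n ≥ 3; the numerator fixes a_0 = -1, a_1 = 5, a_2 = -13.
Iterating: -1, 5, -13, 29, -61, 125, -253, so a_6 = -253.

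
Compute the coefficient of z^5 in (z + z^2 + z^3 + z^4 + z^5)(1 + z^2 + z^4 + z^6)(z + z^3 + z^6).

3

(z + z^2 + z^3 + z^4 + z^5) has coefficients 0,1,1,1,1,1 for degrees 0…5.
(1 + z^2 + z^4 + z^6) has coefficients 1,0,1,0,1,0 for degrees 0…5.
Finally multiplying by (z + z^3 + z^6), the product of all factors after the first has coefficients 0,1,0,2,0,2 for degrees 0…5.
[z^5] = 1·0 + 1·2 + 1·0 + 1·1 + 1·0 = 3.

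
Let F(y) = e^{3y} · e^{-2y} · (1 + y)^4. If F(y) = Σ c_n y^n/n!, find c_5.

The EGF product rule gives c_5 = Σ_{k_1+k_2+k_3=5} C(5; k_1,k_2,k_3) · ∏ g_i(k_i), where e^{3y} gives (3)^k; e^{-2y} gives (-2)^k; (1+y)^4 gives the falling factorial (4)_k.
g_1(k) for k = 0…5: 1, 3, 9, 27, 81, 243.
g_2(k) for k = 0…5: 1, -2, 4, -8, 16, -32.
g_3(k) for k = 0…5: 1, 4, 12, 24, 24, 0.
First combine the last two factors: h(k) = Σ_j C(k,j)·g_2(j)·g_3(k−j) for k = 0…5: 1, 2, 0, -8, 8, 48.
c_5 = Σ_k C(5,k)·g_1(k)·h(5−k) = 1·1·48 + 5·3·8 + 10·9·(-8) + 5·81·2 + 1·243·1 = 48 + 120 − 720 + 810 + 243 = 501.

501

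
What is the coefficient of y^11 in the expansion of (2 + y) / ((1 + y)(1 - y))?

The denominator gives the recurrence a_n = a_(n−2) for n ≥ 2; the numerator fixes a_0 = 2, a_1 = 1.
Iterating: 2, 1, 2, 1, 2, 1, 2, 1, 2, 1, 2, 1, so a_11 = 1.

1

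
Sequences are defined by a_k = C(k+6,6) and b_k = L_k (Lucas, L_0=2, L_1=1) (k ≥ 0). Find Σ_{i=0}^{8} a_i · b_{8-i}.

The convolution is the x^8 coefficient of A(x)B(x).
Σ = 1·47 + 7·29 + 28·18 + 84·11 + 210·7 + 462·4 + 924·3 + 1716·1 + 3003·2 = 15490.

15490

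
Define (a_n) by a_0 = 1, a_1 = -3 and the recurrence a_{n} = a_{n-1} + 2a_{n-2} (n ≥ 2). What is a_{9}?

The ordinary generating function has denominator 1 - z - 2z^2.
Iterating the recurrence: a_0,…,a_{9} = 1, -3, -1, -7, -9, -23, -41, -87, -169, -343.

-343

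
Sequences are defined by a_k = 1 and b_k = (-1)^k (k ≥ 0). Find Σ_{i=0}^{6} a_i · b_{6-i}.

1

Write out a_i and b_{6-i} for i = 0,…,6 and sum the products.
Σ = 1·1 + 1·(-1) + 1·1 + 1·(-1) + 1·1 + 1·(-1) + 1·1 = 1.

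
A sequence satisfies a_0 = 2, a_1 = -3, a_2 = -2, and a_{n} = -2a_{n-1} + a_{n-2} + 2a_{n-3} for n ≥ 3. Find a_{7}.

The ordinary generating function has denominator 1 + 2z - z^2 - 2z^3.
Iterating the recurrence: a_0,…,a_{7} = 2, -3, -2, 5, -18, 37, -82, 165.

165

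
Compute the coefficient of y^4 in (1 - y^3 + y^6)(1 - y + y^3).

(1 - y^3 + y^6) has coefficients 1,0,0,-1,0 for degrees 0…4.
(1 - y + y^3) has coefficients 1,-1,0,1,0 for degrees 0…4.
[y^4] = 1·0 − 1·(-1) = 1.

1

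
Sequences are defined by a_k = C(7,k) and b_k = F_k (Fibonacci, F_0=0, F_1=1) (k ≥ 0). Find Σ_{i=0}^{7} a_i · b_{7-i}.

This is [x^7] in the product of the two ordinary generating functions.
Σ = 1·13 + 7·8 + 21·5 + 35·3 + 35·2 + 21·1 + 7·1 + 1·0 = 377.

377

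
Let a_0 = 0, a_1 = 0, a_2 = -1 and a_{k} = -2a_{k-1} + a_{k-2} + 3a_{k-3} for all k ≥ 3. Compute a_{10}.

-100

The ordinary generating function has denominator 1 + 2q - q^2 - 3q^3.
Iterating the recurrence: a_0,…,a_{10} = 0, 0, -1, 2, -5, 9, -17, 28, -46, 69, -100.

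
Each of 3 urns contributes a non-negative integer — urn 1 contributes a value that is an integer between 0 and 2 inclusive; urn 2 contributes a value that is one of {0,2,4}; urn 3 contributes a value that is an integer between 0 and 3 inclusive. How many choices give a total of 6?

The generating function for the choices is (1 + z + z²)·(1 + z² + z⁴)·(1 + z + z² + z³); the count is [z⁶].
(1 + z + z²) has coefficients 1,1,1 for degrees 0…2.
(1 + z² + z⁴) has coefficients 1,0,1,0,1,0,0 for degrees 0…6.
Finally multiplying by (1 + z + z² + z³), the product of all factors after the first has coefficients 1,1,2,2,2,2,1 for degrees 0…6.
[z⁶] = 1·1 + 1·2 + 1·2 = 5.

5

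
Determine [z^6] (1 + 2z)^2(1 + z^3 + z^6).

1

(1 + 2z)^2 has coefficients 1,4,4 for degrees 0…2.
(1 + z^3 + z^6) has coefficients 1,0,0,1,0,0,1 for degrees 0…6.
[z^6] = 1·1 + 4·0 + 4·0 = 1.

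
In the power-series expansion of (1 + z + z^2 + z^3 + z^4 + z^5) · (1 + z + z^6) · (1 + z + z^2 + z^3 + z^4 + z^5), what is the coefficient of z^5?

11

(1 + z + z^2 + z^3 + z^4 + z^5) has coefficients 1,1,1,1,1,1 for degrees 0…5.
(1 + z + z^6) has coefficients 1,1,0,0,0,0 for degrees 0…5.
Finally multiplying by (1 + z + z^2 + z^3 + z^4 + z^5), the product of all factors after the first has coefficients 1,2,2,2,2,2 for degrees 0…5.
[z^5] = 1·2 + 1·2 + 1·2 + 1·2 + 1·2 + 1·1 = 11.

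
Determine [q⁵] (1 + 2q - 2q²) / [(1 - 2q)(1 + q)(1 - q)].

Partial fractions give a closed form: a_n = (2)·2^n + (-1/2)·(-1)^n + (-1/2)·1^n.
At n = 5: a_5 = 64.

64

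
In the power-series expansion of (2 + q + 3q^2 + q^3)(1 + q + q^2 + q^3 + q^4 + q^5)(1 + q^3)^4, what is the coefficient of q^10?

70

(2 + q + 3q^2 + q^3) has coefficients 2,1,3,1 for degrees 0…3.
(1 + q + q^2 + q^3 + q^4 + q^5) has coefficients 1,1,1,1,1,1,0,0,0,0,0 for degrees 0…10.
Finally multiplying by (1 + q^3)^4, the product of all factors after the first has coefficients 1,1,1,5,5,5,10,10,10,10,10 for degrees 0…10.
[q^10] = 2·10 + 1·10 + 3·10 + 1·10 = 70.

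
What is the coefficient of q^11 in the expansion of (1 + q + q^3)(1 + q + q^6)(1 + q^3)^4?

(1 + q + q^3) has coefficients 1,1,0,1 for degrees 0…3.
(1 + q + q^6) has coefficients 1,1,0,0,0,0,1,0,0,0,0,0 for degrees 0…11.
Finally multiplying by (1 + q^3)^4, the product of all factors after the first has coefficients 1,1,0,4,4,0,7,6,0,8,4,0 for degrees 0…11.
[q^11] = 1·0 + 1·4 + 1·0 = 4.

4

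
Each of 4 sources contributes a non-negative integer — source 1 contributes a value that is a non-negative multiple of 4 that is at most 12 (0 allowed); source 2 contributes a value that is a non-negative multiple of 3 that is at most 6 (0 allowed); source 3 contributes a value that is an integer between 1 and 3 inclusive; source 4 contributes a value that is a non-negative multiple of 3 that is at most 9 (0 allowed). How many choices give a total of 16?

The generating function for the choices is (1 + y⁴ + y⁸ + y¹²)·(1 + y³ + y⁶)·(y + y² + y³)·(1 + y³ + y⁶ + y⁹); the count is [y¹⁶].
(1 + y⁴ + y⁸ + y¹²) has coefficients 1,0,0,0,1,0,0,0,1,0,0,0,1 for degrees 0…12.
(1 + y³ + y⁶) has coefficients 1,0,0,1,0,0,1,0,0,0,0,0,0,0,0,0,0 for degrees 0…16.
Multiplying by (y + y² + y³) gives running coefficients 0,1,1,1,1,1,1,1,1,1,0,0,0,0,0,0,0 for degrees 0…16.
Finally multiplying by (1 + y³ + y⁶ + y⁹), the product of all factors after the first has coefficients 0,1,1,1,2,2,2,3,3,3,3,3,3,2,2,2,1 for degrees 0…16.
[y¹⁶] = 1·1 + 1·3 + 1·3 + 1·2 = 9.

9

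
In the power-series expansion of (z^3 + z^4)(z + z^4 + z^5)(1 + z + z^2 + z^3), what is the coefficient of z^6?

2

(z^3 + z^4) has coefficients 0,0,0,1,1 for degrees 0…4.
(z + z^4 + z^5) has coefficients 0,1,0,0,1,1,0 for degrees 0…6.
Finally multiplying by (1 + z + z^2 + z^3), the product of all factors after the first has coefficients 0,1,1,1,2,2,2 for degrees 0…6.
[z^6] = 1·1 + 1·1 = 2.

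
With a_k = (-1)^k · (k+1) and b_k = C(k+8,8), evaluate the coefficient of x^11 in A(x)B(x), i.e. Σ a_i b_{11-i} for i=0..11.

29844

The convolution is the t^11 coefficient of A(t)B(t).
Σ = 1·75582 − 2·43758 + 3·24310 − 4·12870 + 5·6435 − 6·3003 + 7·1287 − 8·495 + 9·165 − 10·45 + 11·9 − 12·1 = 29844.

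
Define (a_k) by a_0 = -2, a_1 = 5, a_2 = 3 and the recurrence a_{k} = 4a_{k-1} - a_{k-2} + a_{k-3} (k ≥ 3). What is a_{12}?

993886

The ordinary generating function has denominator 1 - 4q + q^2 - q^3.
Iterating the recurrence: a_0,…,a_{12} = -2, 5, 3, 5, 22, 86, 327, 1244, 4735, 18023, 68601, 261116, 993886.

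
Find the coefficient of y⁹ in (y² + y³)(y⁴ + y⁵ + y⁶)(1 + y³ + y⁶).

2

(y² + y³) has coefficients 0,0,1,1 for degrees 0…3.
(y⁴ + y⁵ + y⁶) has coefficients 0,0,0,0,1,1,1,0,0,0 for degrees 0…9.
Finally multiplying by (1 + y³ + y⁶), the product of all factors after the first has coefficients 0,0,0,0,1,1,1,1,1,1 for degrees 0…9.
[y⁹] = 1·1 + 1·1 = 2.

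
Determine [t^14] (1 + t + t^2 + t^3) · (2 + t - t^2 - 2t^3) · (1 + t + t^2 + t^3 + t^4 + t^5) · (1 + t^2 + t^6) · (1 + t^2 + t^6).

-16

(1 + t + t^2 + t^3) has coefficients 1,1,1,1 for degrees 0…3.
(2 + t - t^2 - 2t^3) has coefficients 2,1,-1,-2,0,0,0,0,0,0,0,0,0,0,0 for degrees 0…14.
Multiplying by (1 + t + t^2 + t^3 + t^4 + t^5) gives running coefficients 2,3,2,0,0,0,-2,-3,-2,0,0,0,0,0,0 for degrees 0…14.
Multiplying by (1 + t^2 + t^6) gives running coefficients 2,3,4,3,2,0,0,0,-2,-3,-2,0,-2,-3,-2 for degrees 0…14.
Finally multiplying by (1 + t^2 + t^6), the product of all factors after the first has coefficients 2,3,6,6,6,3,4,3,2,0,-2,-3,-4,-3,-6 for degrees 0…14.
[t^14] = 1·(-6) + 1·(-3) + 1·(-4) + 1·(-3) = -16.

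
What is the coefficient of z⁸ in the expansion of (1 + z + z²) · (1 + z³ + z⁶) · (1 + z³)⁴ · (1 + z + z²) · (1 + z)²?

(1 + z + z²) has coefficients 1,1,1 for degrees 0…2.
(1 + z³ + z⁶) has coefficients 1,0,0,1,0,0,1,0,0 for degrees 0…8.
Multiplying by (1 + z³)⁴ gives running coefficients 1,0,0,5,0,0,11,0,0 for degrees 0…8.
Multiplying by (1 + z + z²) gives running coefficients 1,1,1,5,5,5,11,11,11 for degrees 0…8.
Finally multiplying by (1 + z)², the product of all factors after the first has coefficients 1,3,4,8,16,20,26,38,44 for degrees 0…8.
[z⁸] = 1·44 + 1·38 + 1·26 = 108.

108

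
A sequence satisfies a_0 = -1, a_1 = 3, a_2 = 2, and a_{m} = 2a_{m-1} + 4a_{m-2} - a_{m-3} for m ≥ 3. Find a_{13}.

1384075

The ordinary generating function has denominator 1 - 2q - 4q^2 + q^3.
Iterating the recurrence: a_0,…,a_{13} = -1, 3, 2, 17, 39, 144, 427, 1391, 4346, 13829, 43651, 138272, 437319, 1384075.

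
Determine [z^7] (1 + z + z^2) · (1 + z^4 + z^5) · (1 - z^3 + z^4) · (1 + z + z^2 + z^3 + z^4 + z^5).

(1 + z + z^2) has coefficients 1,1,1 for degrees 0…2.
(1 + z^4 + z^5) has coefficients 1,0,0,0,1,1,0,0 for degrees 0…7.
Multiplying by (1 - z^3 + z^4) gives running coefficients 1,0,0,-1,2,1,0,-1 for degrees 0…7.
Finally multiplying by (1 + z + z^2 + z^3 + z^4 + z^5), the product of all factors after the first has coefficients 1,1,1,0,2,3,2,1 for degrees 0…7.
[z^7] = 1·1 + 1·2 + 1·3 = 6.

6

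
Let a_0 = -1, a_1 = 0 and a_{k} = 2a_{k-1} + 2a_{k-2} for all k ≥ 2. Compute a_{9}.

-1792

The ordinary generating function has denominator 1 - 2x - 2x^2.
Iterating the recurrence: a_0,…,a_{9} = -1, 0, -2, -4, -12, -32, -88, -240, -656, -1792.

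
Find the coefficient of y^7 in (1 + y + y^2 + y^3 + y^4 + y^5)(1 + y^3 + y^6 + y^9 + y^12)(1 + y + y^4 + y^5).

(1 + y + y^2 + y^3 + y^4 + y^5) has coefficients 1,1,1,1,1,1 for degrees 0…5.
(1 + y^3 + y^6 + y^9 + y^12) has coefficients 1,0,0,1,0,0,1,0 for degrees 0…7.
Finally multiplying by (1 + y + y^4 + y^5), the product of all factors after the first has coefficients 1,1,0,1,2,1,1,2 for degrees 0…7.
[y^7] = 1·2 + 1·1 + 1·1 + 1·2 + 1·1 + 1·0 = 7.

7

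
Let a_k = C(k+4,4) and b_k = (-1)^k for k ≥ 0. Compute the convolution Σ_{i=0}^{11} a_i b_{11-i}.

784

This is [x^11] in the product of the two ordinary generating functions.
Σ = 1·(-1) + 5·1 + 15·(-1) + 35·1 + 70·(-1) + 126·1 + 210·(-1) + 330·1 + 495·(-1) + 715·1 + 1001·(-1) + 1365·1 = 784.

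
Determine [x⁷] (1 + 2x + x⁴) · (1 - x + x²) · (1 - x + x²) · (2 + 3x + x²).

(1 + 2x + x⁴) has coefficients 1,2,0,0,1 for degrees 0…4.
(1 - x + x²) has coefficients 1,-1,1,0,0,0,0,0 for degrees 0…7.
Multiplying by (1 - x + x²) gives running coefficients 1,-2,3,-2,1,0,0,0 for degrees 0…7.
Finally multiplying by (2 + 3x + x²), the product of all factors after the first has coefficients 2,-1,1,3,-1,1,1,0 for degrees 0…7.
[x⁷] = 1·0 + 2·1 + 1·3 = 5.

5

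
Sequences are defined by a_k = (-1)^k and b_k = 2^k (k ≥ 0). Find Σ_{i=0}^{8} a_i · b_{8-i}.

171

This is [x^8] in the product of the two ordinary generating functions.
Σ = 1·256 − 1·128 + 1·64 − 1·32 + 1·16 − 1·8 + 1·4 − 1·2 + 1·1 = 171.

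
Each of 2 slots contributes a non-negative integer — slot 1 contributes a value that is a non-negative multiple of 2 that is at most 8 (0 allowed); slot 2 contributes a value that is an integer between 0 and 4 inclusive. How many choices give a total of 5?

2

The generating function for the choices is (1 + x^2 + x^4 + x^6 + x^8)·(1 + x + x^2 + x^3 + x^4); the count is [x^5].
(1 + x^2 + x^4 + x^6 + x^8) has coefficients 1,0,1,0,1,0 for degrees 0…5.
(1 + x + x^2 + x^3 + x^4) has coefficients 1,1,1,1,1,0 for degrees 0…5.
[x^5] = 1·0 + 1·1 + 1·1 = 2.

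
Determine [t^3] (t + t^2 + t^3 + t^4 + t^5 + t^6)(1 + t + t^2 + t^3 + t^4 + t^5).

3

(t + t^2 + t^3 + t^4 + t^5 + t^6) has coefficients 0,1,1,1 for degrees 0…3.
(1 + t + t^2 + t^3 + t^4 + t^5) has coefficients 1,1,1,1 for degrees 0…3.
[t^3] = 1·1 + 1·1 + 1·1 = 3.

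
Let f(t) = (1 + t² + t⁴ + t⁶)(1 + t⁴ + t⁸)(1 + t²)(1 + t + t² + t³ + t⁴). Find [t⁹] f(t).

8

(1 + t² + t⁴ + t⁶) has coefficients 1,0,1,0,1,0,1 for degrees 0…6.
(1 + t⁴ + t⁸) has coefficients 1,0,0,0,1,0,0,0,1,0 for degrees 0…9.
Multiplying by (1 + t²) gives running coefficients 1,0,1,0,1,0,1,0,1,0 for degrees 0…9.
Finally multiplying by (1 + t + t² + t³ + t⁴), the product of all factors after the first has coefficients 1,1,2,2,3,2,3,2,3,2 for degrees 0…9.
[t⁹] = 1·2 + 1·2 + 1·2 + 1·2 = 8.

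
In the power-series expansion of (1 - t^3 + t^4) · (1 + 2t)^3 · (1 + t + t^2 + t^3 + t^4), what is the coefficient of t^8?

1

(1 - t^3 + t^4) has coefficients 1,0,0,-1,1 for degrees 0…4.
(1 + 2t)^3 has coefficients 1,6,12,8,0,0,0,0,0 for degrees 0…8.
Finally multiplying by (1 + t + t^2 + t^3 + t^4), the product of all factors after the first has coefficients 1,7,19,27,27,26,20,8,0 for degrees 0…8.
[t^8] = 1·0 − 1·26 + 1·27 = 1.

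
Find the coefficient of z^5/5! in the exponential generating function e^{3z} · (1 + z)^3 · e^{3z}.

The EGF product rule gives c_5 = Σ_{k_1+k_2+k_3=5} C(5; k_1,k_2,k_3) · ∏ g_i(k_i), where e^{3z} gives (3)^k; (1+z)^3 gives the falling factorial (3)_k; e^{3z} gives (3)^k.
g_1(k) for k = 0…5: 1, 3, 9, 27, 81, 243.
g_2(k) for k = 0…5: 1, 3, 6, 6, 0, 0.
g_3(k) for k = 0…5: 1, 3, 9, 27, 81, 243.
First combine the last two factors: h(k) = Σ_j C(k,j)·g_2(j)·g_3(k−j) for k = 0…5: 1, 6, 33, 168, 801, 3618.
c_5 = Σ_k C(5,k)·g_1(k)·h(5−k) = 1·1·3618 + 5·3·801 + 10·9·168 + 10·27·33 + 5·81·6 + 1·243·1 = 3618 + 12015 + 15120 + 8910 + 2430 + 243 = 42336.

42336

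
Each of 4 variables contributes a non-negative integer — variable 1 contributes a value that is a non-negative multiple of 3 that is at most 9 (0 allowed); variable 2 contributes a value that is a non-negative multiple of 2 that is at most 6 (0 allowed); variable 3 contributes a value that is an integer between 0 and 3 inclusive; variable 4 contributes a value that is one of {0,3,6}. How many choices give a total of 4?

4

The generating function for the choices is (1 + y^3 + y^6 + y^9)·(1 + y^2 + y^4 + y^6)·(1 + y + y^2 + y^3)·(1 + y^3 + y^6); the count is [y^4].
(1 + y^3 + y^6 + y^9) has coefficients 1,0,0,1,0 for degrees 0…4.
(1 + y^2 + y^4 + y^6) has coefficients 1,0,1,0,1 for degrees 0…4.
Multiplying by (1 + y + y^2 + y^3) gives running coefficients 1,1,2,2,2 for degrees 0…4.
Finally multiplying by (1 + y^3 + y^6), the product of all factors after the first has coefficients 1,1,2,3,3 for degrees 0…4.
[y^4] = 1·3 + 1·1 = 4.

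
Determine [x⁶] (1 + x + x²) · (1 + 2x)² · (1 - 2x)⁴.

(1 + x + x²) has coefficients 1,1,1 for degrees 0…2.
(1 + 2x)² has coefficients 1,4,4,0,0,0,0 for degrees 0…6.
Finally multiplying by (1 - 2x)⁴, the product of all factors after the first has coefficients 1,-4,-4,32,-16,-64,64 for degrees 0…6.
[x⁶] = 1·64 + 1·(-64) + 1·(-16) = -16.

-16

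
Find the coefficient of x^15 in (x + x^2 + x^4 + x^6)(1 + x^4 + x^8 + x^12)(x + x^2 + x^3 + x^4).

4

(x + x^2 + x^4 + x^6) has coefficients 0,1,1,0,1,0,1 for degrees 0…6.
(1 + x^4 + x^8 + x^12) has coefficients 1,0,0,0,1,0,0,0,1,0,0,0,1,0,0,0 for degrees 0…15.
Finally multiplying by (x + x^2 + x^3 + x^4), the product of all factors after the first has coefficients 0,1,1,1,1,1,1,1,1,1,1,1,1,1,1,1 for degrees 0…15.
[x^15] = 1·1 + 1·1 + 1·1 + 1·1 = 4.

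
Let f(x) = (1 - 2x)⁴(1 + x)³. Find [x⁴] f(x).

(1 - 2x)⁴ has coefficients 1,-8,24,-32,16 for degrees 0…4.
(1 + x)³ has coefficients 1,3,3,1,0 for degrees 0…4.
[x⁴] = 1·0 − 8·1 + 24·3 − 32·3 + 16·1 = -16.

-16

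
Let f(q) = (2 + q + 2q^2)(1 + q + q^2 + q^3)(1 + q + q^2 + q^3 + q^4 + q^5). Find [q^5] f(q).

(2 + q + 2q^2) has coefficients 2,1,2 for degrees 0…2.
(1 + q + q^2 + q^3) has coefficients 1,1,1,1,0,0 for degrees 0…5.
Finally multiplying by (1 + q + q^2 + q^3 + q^4 + q^5), the product of all factors after the first has coefficients 1,2,3,4,4,4 for degrees 0…5.
[q^5] = 2·4 + 1·4 + 2·4 = 20.

20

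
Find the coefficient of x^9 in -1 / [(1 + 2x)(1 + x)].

Partial fractions give a closed form: a_n = (-2)·(-2)^n + (1)·(-1)^n.
At n = 9: a_9 = 1023.

1023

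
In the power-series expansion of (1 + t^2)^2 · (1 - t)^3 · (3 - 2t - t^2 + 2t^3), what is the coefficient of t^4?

(1 + t^2)^2 has coefficients 1,0,2,0,1 for degrees 0…4.
(1 - t)^3 has coefficients 1,-3,3,-1,0 for degrees 0…4.
Finally multiplying by (3 - 2t - t^2 + 2t^3), the product of all factors after the first has coefficients 3,-11,14,-4,-7 for degrees 0…4.
[t^4] = 1·(-7) + 2·14 + 1·3 = 24.

24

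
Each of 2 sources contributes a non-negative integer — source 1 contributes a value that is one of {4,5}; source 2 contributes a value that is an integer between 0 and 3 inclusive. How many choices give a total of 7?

2

The generating function for the choices is (z⁴ + z⁵)·(1 + z + z² + z³); the count is [z⁷].
(z⁴ + z⁵) has coefficients 0,0,0,0,1,1 for degrees 0…5.
(1 + z + z² + z³) has coefficients 1,1,1,1,0,0,0,0 for degrees 0…7.
[z⁷] = 1·1 + 1·1 = 2.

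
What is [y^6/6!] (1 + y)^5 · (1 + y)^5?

151200

The EGF product rule gives c_6 = Σ_{k_1+k_2=6} C(6; k_1,k_2) · ∏ g_i(k_i), where (1+y)^5 gives the falling factorial (5)_k; (1+y)^5 gives the falling factorial (5)_k.
g_1(k) for k = 0…6: 1, 5, 20, 60, 120, 120, 0.
g_2(k) for k = 0…6: 1, 5, 20, 60, 120, 120, 0.
c_6 = Σ_k C(6,k)·g_1(k)·g_2(6−k) = 6·5·120 + 15·20·120 + 20·60·60 + 15·120·20 + 6·120·5 = 3600 + 36000 + 72000 + 36000 + 3600 = 151200.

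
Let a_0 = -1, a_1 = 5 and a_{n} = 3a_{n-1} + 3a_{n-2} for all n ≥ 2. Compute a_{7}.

10341

The ordinary generating function has denominator 1 - 3y - 3y^2.
Iterating the recurrence: a_0,…,a_{7} = -1, 5, 12, 51, 189, 720, 2727, 10341.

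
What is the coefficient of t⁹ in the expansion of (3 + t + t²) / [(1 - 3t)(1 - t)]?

101693

The denominator gives the recurrence a_n = 4a_(n−1) − 3a_(n−2) for n ≥ 3; the numerator fixes a_0 = 3, a_1 = 13, a_2 = 44.
Iterating: 3, 13, 44, 137, 416, 1253, 3764, 11297, 33896, 101693, so a_9 = 101693.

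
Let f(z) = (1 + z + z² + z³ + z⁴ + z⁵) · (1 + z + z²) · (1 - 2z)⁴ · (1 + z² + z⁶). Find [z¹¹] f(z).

11

(1 + z + z² + z³ + z⁴ + z⁵) has coefficients 1,1,1,1,1,1 for degrees 0…5.
(1 + z + z²) has coefficients 1,1,1,0,0,0,0,0,0,0,0,0 for degrees 0…11.
Multiplying by (1 - 2z)⁴ gives running coefficients 1,-7,17,-16,8,-16,16,0,0,0,0,0 for degrees 0…11.
Finally multiplying by (1 + z² + z⁶), the product of all factors after the first has coefficients 1,-7,18,-23,25,-32,25,-23,33,-16,8,-16 for degrees 0…11.
[z¹¹] = 1·(-16) + 1·8 + 1·(-16) + 1·33 + 1·(-23) + 1·25 = 11.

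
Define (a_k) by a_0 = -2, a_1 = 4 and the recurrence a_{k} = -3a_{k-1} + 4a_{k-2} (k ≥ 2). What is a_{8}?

-78644

The ordinary generating function has denominator 1 + 3q - 4q^2.
Iterating the recurrence: a_0,…,a_{8} = -2, 4, -20, 76, -308, 1228, -4916, 19660, -78644.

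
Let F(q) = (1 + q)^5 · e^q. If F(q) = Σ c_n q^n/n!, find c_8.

19081

The EGF product rule gives c_8 = Σ_{k_1+k_2=8} C(8; k_1,k_2) · ∏ g_i(k_i), where (1+q)^5 gives the falling factorial (5)_k; e^q gives (1)^k.
g_1(k) for k = 0…8: 1, 5, 20, 60, 120, 120, 0, 0, 0.
g_2(k) for k = 0…8: 1, 1, 1, 1, 1, 1, 1, 1, 1.
c_8 = Σ_k C(8,k)·g_1(k)·g_2(8−k) = 1·1·1 + 8·5·1 + 28·20·1 + 56·60·1 + 70·120·1 + 56·120·1 = 1 + 40 + 560 + 3360 + 8400 + 6720 = 19081.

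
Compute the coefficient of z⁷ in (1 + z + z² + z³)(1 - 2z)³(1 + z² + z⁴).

3

(1 + z + z² + z³) has coefficients 1,1,1,1 for degrees 0…3.
(1 - 2z)³ has coefficients 1,-6,12,-8,0,0,0,0 for degrees 0…7.
Finally multiplying by (1 + z² + z⁴), the product of all factors after the first has coefficients 1,-6,13,-14,13,-14,12,-8 for degrees 0…7.
[z⁷] = 1·(-8) + 1·12 + 1·(-14) + 1·13 = 3.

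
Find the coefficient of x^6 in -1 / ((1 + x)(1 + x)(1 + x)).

-28

The denominator gives the recurrence a_n = −3a_(n−1) − 3a_(n−2) − a_(n−3) for n ≥ 3; the numerator fixes a_0 = -1, a_1 = 3, a_2 = -6.
Iterating: -1, 3, -6, 10, -15, 21, -28, so a_6 = -28.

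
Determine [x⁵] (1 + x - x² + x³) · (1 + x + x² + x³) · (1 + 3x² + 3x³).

(1 + x - x² + x³) has coefficients 1,1,-1,1 for degrees 0…3.
(1 + x + x² + x³) has coefficients 1,1,1,1,0,0 for degrees 0…5.
Finally multiplying by (1 + 3x² + 3x³), the product of all factors after the first has coefficients 1,1,4,7,6,6 for degrees 0…5.
[x⁵] = 1·6 + 1·6 − 1·7 + 1·4 = 9.

9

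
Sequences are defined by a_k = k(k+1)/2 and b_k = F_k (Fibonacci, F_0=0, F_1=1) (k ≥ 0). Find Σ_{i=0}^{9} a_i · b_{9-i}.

The convolution is the x^9 coefficient of A(x)B(x).
Σ = 0·34 + 1·21 + 3·13 + 6·8 + 10·5 + 15·3 + 21·2 + 28·1 + 36·1 + 45·0 = 309.

309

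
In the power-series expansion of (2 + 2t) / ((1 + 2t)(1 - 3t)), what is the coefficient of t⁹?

The denominator gives the recurrence a_n = a_(n−1) + 6a_(n−2) for n ≥ 2; the numerator fixes a_0 = 2, a_1 = 4.
Iterating: 2, 4, 16, 40, 136, 376, 1192, 3448, 10600, 31288, so a_9 = 31288.

31288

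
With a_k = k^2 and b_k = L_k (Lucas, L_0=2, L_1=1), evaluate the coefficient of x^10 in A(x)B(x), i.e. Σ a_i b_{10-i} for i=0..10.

This is [x^10] in the product of the two ordinary generating functions.
Σ = 0·123 + 1·76 + 4·47 + 9·29 + 16·18 + 25·11 + 36·7 + 49·4 + 64·3 + 81·1 + 100·2 = 2009.

2009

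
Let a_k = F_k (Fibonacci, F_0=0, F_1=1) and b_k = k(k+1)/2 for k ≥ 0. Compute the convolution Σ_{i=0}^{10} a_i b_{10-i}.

This is [x^10] in the product of the two ordinary generating functions.
Σ = 0·55 + 1·45 + 1·36 + 2·28 + 3·21 + 5·15 + 8·10 + 13·6 + 21·3 + 34·1 + 55·0 = 530.

530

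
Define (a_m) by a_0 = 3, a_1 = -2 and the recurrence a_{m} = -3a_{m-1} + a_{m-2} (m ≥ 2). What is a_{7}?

The ordinary generating function has denominator 1 + 3q - q^2.
Iterating the recurrence: a_0,…,a_{7} = 3, -2, 9, -29, 96, -317, 1047, -3458.

-3458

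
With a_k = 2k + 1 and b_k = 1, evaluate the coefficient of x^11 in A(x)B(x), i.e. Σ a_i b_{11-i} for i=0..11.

Write out a_i and b_{11-i} for i = 0,…,11 and sum the products.
Σ = 1·1 + 3·1 + 5·1 + 7·1 + 9·1 + 11·1 + 13·1 + 15·1 + 17·1 + 19·1 + 21·1 + 23·1 = 144.

144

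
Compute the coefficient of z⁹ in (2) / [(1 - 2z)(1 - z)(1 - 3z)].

Partial fractions give a closed form: a_n = (-8)·2^n + (1)·1^n + (9)·3^n.
At n = 9: a_9 = 173052.

173052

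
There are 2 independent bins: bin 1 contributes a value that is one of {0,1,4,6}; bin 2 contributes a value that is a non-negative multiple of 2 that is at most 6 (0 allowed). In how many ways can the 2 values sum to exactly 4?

The generating function for the choices is (1 + z + z⁴ + z⁶)·(1 + z² + z⁴ + z⁶); the count is [z⁴].
(1 + z + z⁴ + z⁶) has coefficients 1,1,0,0,1 for degrees 0…4.
(1 + z² + z⁴ + z⁶) has coefficients 1,0,1,0,1 for degrees 0…4.
[z⁴] = 1·1 + 1·0 + 1·1 = 2.

2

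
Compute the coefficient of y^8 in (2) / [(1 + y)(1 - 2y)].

The denominator gives the recurrence a_n = a_(n−1) + 2a_(n−2) for n ≥ 3; the numerator fixes a_0 = 2, a_1 = 2, a_2 = 6.
Iterating: 2, 2, 6, 10, 22, 42, 86, 170, 342, so a_8 = 342.

342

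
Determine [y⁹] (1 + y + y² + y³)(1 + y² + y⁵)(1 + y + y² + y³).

(1 + y + y² + y³) has coefficients 1,1,1,1 for degrees 0…3.
(1 + y² + y⁵) has coefficients 1,0,1,0,0,1,0,0,0,0 for degrees 0…9.
Finally multiplying by (1 + y + y² + y³), the product of all factors after the first has coefficients 1,1,2,2,1,2,1,1,1,0 for degrees 0…9.
[y⁹] = 1·0 + 1·1 + 1·1 + 1·1 = 3.

3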